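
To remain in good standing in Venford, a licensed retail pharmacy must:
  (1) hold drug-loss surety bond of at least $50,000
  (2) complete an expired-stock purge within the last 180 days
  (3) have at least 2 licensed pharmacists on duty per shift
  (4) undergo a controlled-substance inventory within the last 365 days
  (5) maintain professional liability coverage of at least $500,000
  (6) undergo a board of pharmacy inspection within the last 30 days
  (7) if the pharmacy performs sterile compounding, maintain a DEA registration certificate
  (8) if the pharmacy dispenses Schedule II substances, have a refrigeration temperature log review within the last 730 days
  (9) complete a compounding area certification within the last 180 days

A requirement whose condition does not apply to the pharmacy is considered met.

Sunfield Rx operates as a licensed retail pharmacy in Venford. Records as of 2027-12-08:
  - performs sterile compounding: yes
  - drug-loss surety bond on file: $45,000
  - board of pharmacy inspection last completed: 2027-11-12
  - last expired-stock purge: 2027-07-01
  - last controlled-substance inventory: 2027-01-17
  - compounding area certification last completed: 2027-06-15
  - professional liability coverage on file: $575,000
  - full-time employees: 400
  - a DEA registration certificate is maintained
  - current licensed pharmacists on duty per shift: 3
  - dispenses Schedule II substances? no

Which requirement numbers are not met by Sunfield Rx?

1. drug-loss surety bond $45,000 < $50,000 → not met
2. expired-stock purge 160 days ago vs limit 180 → met
3. licensed pharmacists on duty per shift 3 ≥ 2 → met
4. controlled-substance inventory 325 days ago vs limit 365 → met
5. professional liability coverage $575,000 ≥ $500,000 → met
6. board of pharmacy inspection 26 days ago vs limit 30 → met
7. condition 'performs sterile compounding' holds; DEA registration certificate present → met
8. condition 'dispenses Schedule II substances' does not hold → requirement n/a → met
9. compounding area certification 176 days ago vs limit 180 → met
Not met: 1

1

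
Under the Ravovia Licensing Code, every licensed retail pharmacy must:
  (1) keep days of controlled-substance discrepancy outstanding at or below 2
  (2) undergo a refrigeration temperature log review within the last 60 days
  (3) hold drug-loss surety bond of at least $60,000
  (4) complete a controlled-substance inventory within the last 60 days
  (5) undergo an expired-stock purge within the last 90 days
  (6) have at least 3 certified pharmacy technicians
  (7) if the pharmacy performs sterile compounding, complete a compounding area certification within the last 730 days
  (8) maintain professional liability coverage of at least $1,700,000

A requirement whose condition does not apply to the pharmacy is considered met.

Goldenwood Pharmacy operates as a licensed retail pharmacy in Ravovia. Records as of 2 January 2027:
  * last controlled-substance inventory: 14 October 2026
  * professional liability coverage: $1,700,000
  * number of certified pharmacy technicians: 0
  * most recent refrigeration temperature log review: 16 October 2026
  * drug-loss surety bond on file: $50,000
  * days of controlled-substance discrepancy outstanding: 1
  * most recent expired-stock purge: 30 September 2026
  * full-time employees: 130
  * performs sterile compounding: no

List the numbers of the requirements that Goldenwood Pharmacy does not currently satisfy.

1. days of controlled-substance discrepancy outstanding 1 ≤ 2 → met
2. refrigeration temperature log review 78 days ago vs limit 60 → not met
3. drug-loss surety bond $50,000 < $60,000 → not met
4. controlled-substance inventory 80 days ago vs limit 60 → not met
5. expired-stock purge 94 days ago vs limit 90 → not met
6. certified pharmacy technicians 0 < 3 → not met
7. condition 'performs sterile compounding' does not hold → requirement n/a → met
8. professional liability coverage $1,700,000 ≥ $1,700,000 → met
Not met: 2, 3, 4, 5, 6

2, 3, 4, 5, 6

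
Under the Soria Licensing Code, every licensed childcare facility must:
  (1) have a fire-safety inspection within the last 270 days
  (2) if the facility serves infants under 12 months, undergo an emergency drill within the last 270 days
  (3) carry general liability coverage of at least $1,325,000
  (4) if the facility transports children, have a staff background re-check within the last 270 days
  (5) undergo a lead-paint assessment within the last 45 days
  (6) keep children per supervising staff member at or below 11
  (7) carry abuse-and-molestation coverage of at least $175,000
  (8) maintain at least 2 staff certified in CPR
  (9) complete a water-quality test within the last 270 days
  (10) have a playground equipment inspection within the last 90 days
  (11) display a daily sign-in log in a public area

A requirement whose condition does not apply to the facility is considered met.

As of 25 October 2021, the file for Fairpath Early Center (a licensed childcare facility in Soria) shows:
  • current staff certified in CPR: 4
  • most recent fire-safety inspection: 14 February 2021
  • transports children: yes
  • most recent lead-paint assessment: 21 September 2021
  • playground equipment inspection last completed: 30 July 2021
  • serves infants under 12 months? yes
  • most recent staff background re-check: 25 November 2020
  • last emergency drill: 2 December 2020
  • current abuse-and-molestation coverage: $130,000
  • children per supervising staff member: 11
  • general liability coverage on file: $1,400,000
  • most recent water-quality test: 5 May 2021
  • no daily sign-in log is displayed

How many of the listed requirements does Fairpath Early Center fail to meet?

4

1. fire-safety inspection 253 days ago vs limit 270 → met
2. condition 'serves infants under 12 months' holds; emergency drill 327 days ago vs limit 270 → not met
3. general liability coverage $1,400,000 ≥ $1,325,000 → met
4. condition 'transports children' holds; staff background re-check 334 days ago vs limit 270 → not met
5. lead-paint assessment 34 days ago vs limit 45 → met
6. children per supervising staff member 11 ≤ 11 → met
7. abuse-and-molestation coverage $130,000 < $175,000 → not met
8. staff certified in CPR 4 ≥ 2 → met
9. water-quality test 173 days ago vs limit 270 → met
10. playground equipment inspection 87 days ago vs limit 90 → met
11. daily sign-in log absent → not met
Not met: 4 of 11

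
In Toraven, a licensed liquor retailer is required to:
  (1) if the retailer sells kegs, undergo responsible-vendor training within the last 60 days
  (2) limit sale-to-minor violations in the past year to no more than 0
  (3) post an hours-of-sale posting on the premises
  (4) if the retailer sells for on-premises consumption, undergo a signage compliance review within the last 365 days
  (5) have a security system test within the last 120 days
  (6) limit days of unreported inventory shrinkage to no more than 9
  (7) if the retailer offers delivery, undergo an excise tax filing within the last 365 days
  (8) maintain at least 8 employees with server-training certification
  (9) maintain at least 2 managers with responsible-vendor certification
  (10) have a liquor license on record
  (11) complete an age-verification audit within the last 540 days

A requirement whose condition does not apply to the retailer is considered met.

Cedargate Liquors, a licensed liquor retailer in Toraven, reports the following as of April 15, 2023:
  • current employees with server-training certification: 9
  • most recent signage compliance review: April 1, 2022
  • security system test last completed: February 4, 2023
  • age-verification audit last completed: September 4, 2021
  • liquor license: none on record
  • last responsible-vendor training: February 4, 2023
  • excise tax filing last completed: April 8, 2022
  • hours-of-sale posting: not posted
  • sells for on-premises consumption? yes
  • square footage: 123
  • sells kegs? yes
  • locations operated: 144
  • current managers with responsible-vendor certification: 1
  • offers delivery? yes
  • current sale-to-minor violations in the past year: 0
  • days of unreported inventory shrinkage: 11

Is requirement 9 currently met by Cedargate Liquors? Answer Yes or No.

No

9. managers with responsible-vendor certification 1 < 2 → not met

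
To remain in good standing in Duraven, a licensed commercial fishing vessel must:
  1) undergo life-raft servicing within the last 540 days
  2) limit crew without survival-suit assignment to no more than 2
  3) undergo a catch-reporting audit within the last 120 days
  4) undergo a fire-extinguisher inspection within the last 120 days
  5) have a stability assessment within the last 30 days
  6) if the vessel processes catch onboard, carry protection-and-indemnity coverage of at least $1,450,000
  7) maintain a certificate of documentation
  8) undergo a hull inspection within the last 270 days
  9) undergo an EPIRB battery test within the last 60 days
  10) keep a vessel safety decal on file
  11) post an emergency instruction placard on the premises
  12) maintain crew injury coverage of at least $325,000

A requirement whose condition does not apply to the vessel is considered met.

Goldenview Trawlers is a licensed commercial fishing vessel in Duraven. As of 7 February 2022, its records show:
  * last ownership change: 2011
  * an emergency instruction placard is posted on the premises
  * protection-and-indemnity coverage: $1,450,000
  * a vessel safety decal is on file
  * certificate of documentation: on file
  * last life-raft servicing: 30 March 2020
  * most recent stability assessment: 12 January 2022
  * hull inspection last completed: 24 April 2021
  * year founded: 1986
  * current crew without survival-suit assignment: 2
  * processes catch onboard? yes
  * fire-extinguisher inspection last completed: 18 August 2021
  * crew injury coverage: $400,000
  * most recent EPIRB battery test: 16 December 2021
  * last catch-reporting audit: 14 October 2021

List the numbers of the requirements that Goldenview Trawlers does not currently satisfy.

1. life-raft servicing 679 days ago vs limit 540 → not met
2. crew without survival-suit assignment 2 ≤ 2 → met
3. catch-reporting audit 116 days ago vs limit 120 → met
4. fire-extinguisher inspection 173 days ago vs limit 120 → not met
5. stability assessment 26 days ago vs limit 30 → met
6. condition 'processes catch onboard' holds; protection-and-indemnity coverage $1,450,000 ≥ $1,450,000 → met
7. certificate of documentation present → met
8. hull inspection 289 days ago vs limit 270 → not met
9. EPIRB battery test 53 days ago vs limit 60 → met
10. vessel safety decal present → met
11. emergency instruction placard present → met
12. crew injury coverage $400,000 ≥ $325,000 → met
Not met: 1, 4, 8

1, 4, 8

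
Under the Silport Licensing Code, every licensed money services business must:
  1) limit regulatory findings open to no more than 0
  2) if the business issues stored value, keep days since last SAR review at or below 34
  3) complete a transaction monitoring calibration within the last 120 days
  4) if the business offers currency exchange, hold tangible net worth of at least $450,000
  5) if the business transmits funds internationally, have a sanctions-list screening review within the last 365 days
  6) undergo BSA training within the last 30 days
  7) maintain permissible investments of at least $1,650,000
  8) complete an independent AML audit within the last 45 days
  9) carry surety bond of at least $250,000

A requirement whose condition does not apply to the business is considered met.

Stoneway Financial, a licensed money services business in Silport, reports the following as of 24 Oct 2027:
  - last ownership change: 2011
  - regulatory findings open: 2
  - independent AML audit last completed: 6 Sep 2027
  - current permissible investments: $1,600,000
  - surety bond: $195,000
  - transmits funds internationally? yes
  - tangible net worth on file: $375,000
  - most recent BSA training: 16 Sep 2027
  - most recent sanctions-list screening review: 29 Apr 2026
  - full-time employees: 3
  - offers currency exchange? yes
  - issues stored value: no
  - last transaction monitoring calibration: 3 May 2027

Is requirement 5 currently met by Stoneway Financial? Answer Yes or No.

No

5. condition 'transmits funds internationally' holds; sanctions-list screening review 543 days ago vs limit 365 → not met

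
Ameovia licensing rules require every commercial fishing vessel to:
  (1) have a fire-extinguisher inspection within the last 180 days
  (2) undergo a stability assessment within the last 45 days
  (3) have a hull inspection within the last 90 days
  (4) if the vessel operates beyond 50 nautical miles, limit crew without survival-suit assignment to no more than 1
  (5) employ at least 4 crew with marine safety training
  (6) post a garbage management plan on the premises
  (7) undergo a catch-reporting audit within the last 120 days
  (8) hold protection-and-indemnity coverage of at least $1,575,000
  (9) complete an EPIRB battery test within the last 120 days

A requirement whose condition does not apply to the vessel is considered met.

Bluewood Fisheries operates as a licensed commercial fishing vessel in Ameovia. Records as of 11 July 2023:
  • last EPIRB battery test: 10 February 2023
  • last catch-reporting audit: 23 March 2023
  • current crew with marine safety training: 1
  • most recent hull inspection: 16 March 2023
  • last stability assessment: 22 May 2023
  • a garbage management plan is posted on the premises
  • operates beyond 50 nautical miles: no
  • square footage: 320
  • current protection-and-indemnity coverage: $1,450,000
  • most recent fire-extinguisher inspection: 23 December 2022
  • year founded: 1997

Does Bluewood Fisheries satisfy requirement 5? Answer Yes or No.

No

5. crew with marine safety training 1 < 4 → not met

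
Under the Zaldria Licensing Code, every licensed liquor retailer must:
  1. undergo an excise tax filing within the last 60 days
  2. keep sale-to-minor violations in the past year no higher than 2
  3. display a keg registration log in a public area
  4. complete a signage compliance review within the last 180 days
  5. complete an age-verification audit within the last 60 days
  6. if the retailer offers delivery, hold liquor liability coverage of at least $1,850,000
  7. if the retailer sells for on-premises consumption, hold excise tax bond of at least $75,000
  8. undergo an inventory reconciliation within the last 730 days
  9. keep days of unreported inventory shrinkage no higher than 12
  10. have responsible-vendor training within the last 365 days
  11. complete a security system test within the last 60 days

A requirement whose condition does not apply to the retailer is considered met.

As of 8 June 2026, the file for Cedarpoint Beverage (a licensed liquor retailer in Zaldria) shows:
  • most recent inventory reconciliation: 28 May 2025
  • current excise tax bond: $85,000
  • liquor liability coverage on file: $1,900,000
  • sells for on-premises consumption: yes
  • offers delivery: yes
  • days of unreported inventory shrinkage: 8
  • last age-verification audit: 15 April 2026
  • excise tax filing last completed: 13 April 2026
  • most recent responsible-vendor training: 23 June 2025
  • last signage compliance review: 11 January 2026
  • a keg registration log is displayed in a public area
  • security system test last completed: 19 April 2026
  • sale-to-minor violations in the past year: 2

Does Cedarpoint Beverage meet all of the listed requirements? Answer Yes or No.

1. excise tax filing 56 days ago vs limit 60 → met
2. sale-to-minor violations in the past year 2 ≤ 2 → met
3. keg registration log present → met
4. signage compliance review 148 days ago vs limit 180 → met
5. age-verification audit 54 days ago vs limit 60 → met
6. condition 'offers delivery' holds; liquor liability coverage $1,900,000 ≥ $1,850,000 → met
7. condition 'sells for on-premises consumption' holds; excise tax bond $85,000 ≥ $75,000 → met
8. inventory reconciliation 376 days ago vs limit 730 → met
9. days of unreported inventory shrinkage 8 ≤ 12 → met
10. responsible-vendor training 350 days ago vs limit 365 → met
11. security system test 50 days ago vs limit 60 → met
All met.

Yes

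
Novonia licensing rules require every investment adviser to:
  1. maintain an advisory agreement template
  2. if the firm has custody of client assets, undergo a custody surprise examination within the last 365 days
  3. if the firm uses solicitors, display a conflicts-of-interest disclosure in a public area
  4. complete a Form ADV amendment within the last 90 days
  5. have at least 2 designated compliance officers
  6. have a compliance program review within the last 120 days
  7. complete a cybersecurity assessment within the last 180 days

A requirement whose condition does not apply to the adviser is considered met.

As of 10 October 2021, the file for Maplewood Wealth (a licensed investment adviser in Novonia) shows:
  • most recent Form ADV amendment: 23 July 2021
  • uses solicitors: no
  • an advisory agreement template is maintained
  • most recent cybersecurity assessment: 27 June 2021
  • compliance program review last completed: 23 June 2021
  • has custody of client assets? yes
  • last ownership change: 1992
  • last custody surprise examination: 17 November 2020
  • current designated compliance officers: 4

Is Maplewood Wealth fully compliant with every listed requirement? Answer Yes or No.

Yes

1. advisory agreement template present → met
2. condition 'has custody of client assets' holds; custody surprise examination 327 days ago vs limit 365 → met
3. condition 'uses solicitors' does not hold → requirement n/a → met
4. Form ADV amendment 79 days ago vs limit 90 → met
5. designated compliance officers 4 ≥ 2 → met
6. compliance program review 109 days ago vs limit 120 → met
7. cybersecurity assessment 105 days ago vs limit 180 → met
All met.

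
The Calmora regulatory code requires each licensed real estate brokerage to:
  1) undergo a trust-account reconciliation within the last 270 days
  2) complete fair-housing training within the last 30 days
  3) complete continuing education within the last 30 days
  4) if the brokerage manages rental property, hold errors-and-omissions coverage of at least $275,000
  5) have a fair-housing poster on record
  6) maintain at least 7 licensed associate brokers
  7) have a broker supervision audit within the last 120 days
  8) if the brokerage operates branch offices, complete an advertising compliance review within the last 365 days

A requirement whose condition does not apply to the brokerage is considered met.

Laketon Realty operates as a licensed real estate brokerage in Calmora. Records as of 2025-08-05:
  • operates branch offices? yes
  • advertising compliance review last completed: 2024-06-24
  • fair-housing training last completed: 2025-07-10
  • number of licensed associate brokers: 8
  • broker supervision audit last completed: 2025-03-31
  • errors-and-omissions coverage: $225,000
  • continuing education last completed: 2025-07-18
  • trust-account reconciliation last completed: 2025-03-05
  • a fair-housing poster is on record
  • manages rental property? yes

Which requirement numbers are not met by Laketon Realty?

4, 7, 8

1. trust-account reconciliation 153 days ago vs limit 270 → met
2. fair-housing training 26 days ago vs limit 30 → met
3. continuing education 18 days ago vs limit 30 → met
4. condition 'manages rental property' holds; errors-and-omissions coverage $225,000 < $275,000 → not met
5. fair-housing poster present → met
6. licensed associate brokers 8 ≥ 7 → met
7. broker supervision audit 127 days ago vs limit 120 → not met
8. condition 'operates branch offices' holds; advertising compliance review 407 days ago vs limit 365 → not met
Not met: 4, 7, 8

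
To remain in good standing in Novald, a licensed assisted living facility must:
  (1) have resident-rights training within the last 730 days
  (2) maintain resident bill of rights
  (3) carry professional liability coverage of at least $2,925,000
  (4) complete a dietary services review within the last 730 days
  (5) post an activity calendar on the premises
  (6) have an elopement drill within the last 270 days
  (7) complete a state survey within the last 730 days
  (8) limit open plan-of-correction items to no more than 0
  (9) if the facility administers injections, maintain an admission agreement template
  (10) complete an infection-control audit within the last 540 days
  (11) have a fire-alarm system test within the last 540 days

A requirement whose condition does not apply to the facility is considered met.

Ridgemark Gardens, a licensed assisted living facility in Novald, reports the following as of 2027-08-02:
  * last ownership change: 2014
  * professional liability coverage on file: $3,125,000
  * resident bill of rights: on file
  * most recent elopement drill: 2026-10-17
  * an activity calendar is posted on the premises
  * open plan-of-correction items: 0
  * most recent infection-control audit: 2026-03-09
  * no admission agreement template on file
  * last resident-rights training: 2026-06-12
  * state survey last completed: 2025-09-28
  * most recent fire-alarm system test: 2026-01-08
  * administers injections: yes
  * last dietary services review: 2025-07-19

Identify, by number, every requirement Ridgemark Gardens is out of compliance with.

1. resident-rights training 416 days ago vs limit 730 → met
2. resident bill of rights present → met
3. professional liability coverage $3,125,000 ≥ $2,925,000 → met
4. dietary services review 744 days ago vs limit 730 → not met
5. activity calendar present → met
6. elopement drill 289 days ago vs limit 270 → not met
7. state survey 673 days ago vs limit 730 → met
8. open plan-of-correction items 0 ≤ 0 → met
9. condition 'administers injections' holds; admission agreement template absent → not met
10. infection-control audit 511 days ago vs limit 540 → met
11. fire-alarm system test 571 days ago vs limit 540 → not met
Not met: 4, 6, 9, 11

4, 6, 9, 11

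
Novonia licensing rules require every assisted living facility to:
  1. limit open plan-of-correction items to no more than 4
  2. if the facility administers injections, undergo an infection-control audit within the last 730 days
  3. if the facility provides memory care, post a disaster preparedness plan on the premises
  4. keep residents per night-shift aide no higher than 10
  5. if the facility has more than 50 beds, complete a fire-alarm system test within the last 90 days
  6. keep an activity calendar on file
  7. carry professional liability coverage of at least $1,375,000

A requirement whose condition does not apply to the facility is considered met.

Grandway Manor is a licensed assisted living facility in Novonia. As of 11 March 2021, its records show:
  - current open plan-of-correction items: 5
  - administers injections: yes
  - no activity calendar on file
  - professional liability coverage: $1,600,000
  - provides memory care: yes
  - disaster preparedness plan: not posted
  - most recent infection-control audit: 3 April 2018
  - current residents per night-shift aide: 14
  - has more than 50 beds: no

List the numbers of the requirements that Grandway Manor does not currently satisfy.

1, 2, 3, 4, 6

1. open plan-of-correction items 5 > 4 → not met
2. condition 'administers injections' holds; infection-control audit 1073 days ago vs limit 730 → not met
3. condition 'provides memory care' holds; disaster preparedness plan absent → not met
4. residents per night-shift aide 14 > 10 → not met
5. condition 'has more than 50 beds' does not hold → requirement n/a → met
6. activity calendar absent → not met
7. professional liability coverage $1,600,000 ≥ $1,375,000 → met
Not met: 1, 2, 3, 4, 6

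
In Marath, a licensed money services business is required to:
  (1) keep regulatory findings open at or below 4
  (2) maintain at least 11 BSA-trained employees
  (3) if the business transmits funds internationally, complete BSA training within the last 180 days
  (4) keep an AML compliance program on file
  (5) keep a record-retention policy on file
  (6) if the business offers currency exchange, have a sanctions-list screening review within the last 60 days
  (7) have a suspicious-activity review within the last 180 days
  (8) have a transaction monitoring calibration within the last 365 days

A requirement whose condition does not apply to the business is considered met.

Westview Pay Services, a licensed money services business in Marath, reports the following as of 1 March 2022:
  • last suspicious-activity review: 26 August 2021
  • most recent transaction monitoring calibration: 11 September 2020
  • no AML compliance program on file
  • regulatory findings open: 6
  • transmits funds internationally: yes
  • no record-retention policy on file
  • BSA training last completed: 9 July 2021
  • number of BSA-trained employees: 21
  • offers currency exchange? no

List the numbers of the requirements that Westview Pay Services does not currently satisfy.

1, 3, 4, 5, 7, 8

1. regulatory findings open 6 > 4 → not met
2. BSA-trained employees 21 ≥ 11 → met
3. condition 'transmits funds internationally' holds; BSA training 235 days ago vs limit 180 → not met
4. AML compliance program absent → not met
5. record-retention policy absent → not met
6. condition 'offers currency exchange' does not hold → requirement n/a → met
7. suspicious-activity review 187 days ago vs limit 180 → not met
8. transaction monitoring calibration 536 days ago vs limit 365 → not met
Not met: 1, 3, 4, 5, 7, 8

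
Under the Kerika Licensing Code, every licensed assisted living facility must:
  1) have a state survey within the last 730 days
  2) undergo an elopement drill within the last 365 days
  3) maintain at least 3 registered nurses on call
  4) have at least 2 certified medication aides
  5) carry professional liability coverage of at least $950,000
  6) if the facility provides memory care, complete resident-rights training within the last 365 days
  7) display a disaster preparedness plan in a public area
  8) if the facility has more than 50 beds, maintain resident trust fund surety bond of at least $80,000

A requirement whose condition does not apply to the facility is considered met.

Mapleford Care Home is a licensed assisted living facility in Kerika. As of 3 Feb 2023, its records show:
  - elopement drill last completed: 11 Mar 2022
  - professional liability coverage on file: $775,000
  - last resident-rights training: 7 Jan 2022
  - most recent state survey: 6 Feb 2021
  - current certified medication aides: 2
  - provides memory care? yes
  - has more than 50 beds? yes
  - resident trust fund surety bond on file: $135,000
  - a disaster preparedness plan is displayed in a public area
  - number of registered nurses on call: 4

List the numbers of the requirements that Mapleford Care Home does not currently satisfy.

1. state survey 727 days ago vs limit 730 → met
2. elopement drill 329 days ago vs limit 365 → met
3. registered nurses on call 4 ≥ 3 → met
4. certified medication aides 2 ≥ 2 → met
5. professional liability coverage $775,000 < $950,000 → not met
6. condition 'provides memory care' holds; resident-rights training 392 days ago vs limit 365 → not met
7. disaster preparedness plan present → met
8. condition 'has more than 50 beds' holds; resident trust fund surety bond $135,000 ≥ $80,000 → met
Not met: 5, 6

5, 6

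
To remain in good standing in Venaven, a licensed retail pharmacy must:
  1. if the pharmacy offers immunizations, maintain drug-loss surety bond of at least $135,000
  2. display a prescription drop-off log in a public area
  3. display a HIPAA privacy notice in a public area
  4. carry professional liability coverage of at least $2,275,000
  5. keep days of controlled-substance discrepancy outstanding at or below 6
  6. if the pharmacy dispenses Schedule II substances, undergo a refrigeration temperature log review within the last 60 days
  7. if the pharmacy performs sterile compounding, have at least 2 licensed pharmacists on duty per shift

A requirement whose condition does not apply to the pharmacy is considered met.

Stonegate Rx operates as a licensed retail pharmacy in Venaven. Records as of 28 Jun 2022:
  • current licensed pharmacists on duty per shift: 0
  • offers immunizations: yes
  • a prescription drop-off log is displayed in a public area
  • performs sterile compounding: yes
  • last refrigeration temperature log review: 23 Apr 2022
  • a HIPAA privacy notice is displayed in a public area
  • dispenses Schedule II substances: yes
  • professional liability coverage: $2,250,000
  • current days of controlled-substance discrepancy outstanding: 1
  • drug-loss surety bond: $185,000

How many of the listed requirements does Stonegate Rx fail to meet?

1. condition 'offers immunizations' holds; drug-loss surety bond $185,000 ≥ $135,000 → met
2. prescription drop-off log present → met
3. HIPAA privacy notice present → met
4. professional liability coverage $2,250,000 < $2,275,000 → not met
5. days of controlled-substance discrepancy outstanding 1 ≤ 6 → met
6. condition 'dispenses Schedule II substances' holds; refrigeration temperature log review 66 days ago vs limit 60 → not met
7. condition 'performs sterile compounding' holds; licensed pharmacists on duty per shift 0 < 2 → not met
Not met: 3 of 7

3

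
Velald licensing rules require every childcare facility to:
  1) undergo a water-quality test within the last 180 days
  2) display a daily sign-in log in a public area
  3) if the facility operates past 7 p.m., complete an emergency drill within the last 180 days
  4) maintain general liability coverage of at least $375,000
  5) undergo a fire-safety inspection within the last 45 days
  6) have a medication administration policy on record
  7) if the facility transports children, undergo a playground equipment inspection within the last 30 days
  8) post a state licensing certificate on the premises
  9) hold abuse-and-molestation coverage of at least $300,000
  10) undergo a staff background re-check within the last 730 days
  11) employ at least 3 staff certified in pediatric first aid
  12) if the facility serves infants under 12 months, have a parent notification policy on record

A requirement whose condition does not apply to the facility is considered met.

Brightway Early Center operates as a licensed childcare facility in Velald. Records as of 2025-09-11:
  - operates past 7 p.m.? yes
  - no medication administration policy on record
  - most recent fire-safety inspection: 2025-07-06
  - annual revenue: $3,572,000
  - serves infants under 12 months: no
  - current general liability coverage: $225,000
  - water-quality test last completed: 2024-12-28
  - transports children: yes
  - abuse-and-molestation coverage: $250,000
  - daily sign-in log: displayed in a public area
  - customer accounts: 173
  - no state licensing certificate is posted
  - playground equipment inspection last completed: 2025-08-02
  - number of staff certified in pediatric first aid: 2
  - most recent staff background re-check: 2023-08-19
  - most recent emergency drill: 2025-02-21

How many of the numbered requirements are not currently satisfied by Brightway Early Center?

1. water-quality test 257 days ago vs limit 180 → not met
2. daily sign-in log present → met
3. condition 'operates past 7 p.m.' holds; emergency drill 202 days ago vs limit 180 → not met
4. general liability coverage $225,000 < $375,000 → not met
5. fire-safety inspection 67 days ago vs limit 45 → not met
6. medication administration policy absent → not met
7. condition 'transports children' holds; playground equipment inspection 40 days ago vs limit 30 → not met
8. state licensing certificate absent → not met
9. abuse-and-molestation coverage $250,000 < $300,000 → not met
10. staff background re-check 754 days ago vs limit 730 → not met
11. staff certified in pediatric first aid 2 < 3 → not met
12. condition 'serves infants under 12 months' does not hold → requirement n/a → met
Not met: 10 of 12

10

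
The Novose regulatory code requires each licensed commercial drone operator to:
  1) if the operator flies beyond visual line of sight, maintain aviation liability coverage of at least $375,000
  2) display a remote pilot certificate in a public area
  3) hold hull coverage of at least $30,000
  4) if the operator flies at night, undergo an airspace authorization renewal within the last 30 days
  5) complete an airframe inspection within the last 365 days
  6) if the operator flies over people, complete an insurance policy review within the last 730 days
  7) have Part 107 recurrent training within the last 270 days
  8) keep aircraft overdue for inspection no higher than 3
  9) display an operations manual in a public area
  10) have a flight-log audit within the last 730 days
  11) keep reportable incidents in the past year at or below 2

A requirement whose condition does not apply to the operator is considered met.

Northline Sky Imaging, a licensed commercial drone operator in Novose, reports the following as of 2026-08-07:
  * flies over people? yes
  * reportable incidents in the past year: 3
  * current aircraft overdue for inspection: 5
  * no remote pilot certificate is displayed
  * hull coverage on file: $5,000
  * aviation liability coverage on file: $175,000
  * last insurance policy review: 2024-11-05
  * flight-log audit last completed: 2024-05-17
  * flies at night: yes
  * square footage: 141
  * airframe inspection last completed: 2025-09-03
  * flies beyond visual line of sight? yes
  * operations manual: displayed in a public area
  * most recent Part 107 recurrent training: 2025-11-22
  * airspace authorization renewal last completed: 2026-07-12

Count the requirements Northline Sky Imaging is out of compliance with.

6

1. condition 'flies beyond visual line of sight' holds; aviation liability coverage $175,000 < $375,000 → not met
2. remote pilot certificate absent → not met
3. hull coverage $5,000 < $30,000 → not met
4. condition 'flies at night' holds; airspace authorization renewal 26 days ago vs limit 30 → met
5. airframe inspection 338 days ago vs limit 365 → met
6. condition 'flies over people' holds; insurance policy review 640 days ago vs limit 730 → met
7. Part 107 recurrent training 258 days ago vs limit 270 → met
8. aircraft overdue for inspection 5 > 3 → not met
9. operations manual present → met
10. flight-log audit 812 days ago vs limit 730 → not met
11. reportable incidents in the past year 3 > 2 → not met
Not met: 6 of 11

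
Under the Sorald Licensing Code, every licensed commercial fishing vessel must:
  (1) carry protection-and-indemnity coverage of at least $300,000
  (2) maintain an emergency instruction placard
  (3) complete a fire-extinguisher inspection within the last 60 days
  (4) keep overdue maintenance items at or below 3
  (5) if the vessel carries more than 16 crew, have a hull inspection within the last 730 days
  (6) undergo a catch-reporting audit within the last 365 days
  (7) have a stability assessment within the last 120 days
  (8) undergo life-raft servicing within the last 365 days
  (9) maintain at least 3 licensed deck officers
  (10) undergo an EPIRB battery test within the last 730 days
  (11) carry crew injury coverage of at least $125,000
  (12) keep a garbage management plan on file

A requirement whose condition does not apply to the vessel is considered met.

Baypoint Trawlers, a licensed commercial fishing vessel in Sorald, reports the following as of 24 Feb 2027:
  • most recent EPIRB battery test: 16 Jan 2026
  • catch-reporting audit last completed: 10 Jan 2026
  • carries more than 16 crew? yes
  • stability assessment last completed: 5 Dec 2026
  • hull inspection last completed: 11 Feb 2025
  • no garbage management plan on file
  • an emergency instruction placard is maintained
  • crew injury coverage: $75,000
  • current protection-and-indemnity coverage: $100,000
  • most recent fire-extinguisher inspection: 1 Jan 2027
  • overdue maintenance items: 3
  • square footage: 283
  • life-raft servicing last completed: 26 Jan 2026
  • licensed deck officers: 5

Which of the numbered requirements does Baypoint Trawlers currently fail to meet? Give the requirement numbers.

1. protection-and-indemnity coverage $100,000 < $300,000 → not met
2. emergency instruction placard present → met
3. fire-extinguisher inspection 54 days ago vs limit 60 → met
4. overdue maintenance items 3 ≤ 3 → met
5. condition 'carries more than 16 crew' holds; hull inspection 743 days ago vs limit 730 → not met
6. catch-reporting audit 410 days ago vs limit 365 → not met
7. stability assessment 81 days ago vs limit 120 → met
8. life-raft servicing 394 days ago vs limit 365 → not met
9. licensed deck officers 5 ≥ 3 → met
10. EPIRB battery test 404 days ago vs limit 730 → met
11. crew injury coverage $75,000 < $125,000 → not met
12. garbage management plan absent → not met
Not met: 1, 5, 6, 8, 11, 12

1, 5, 6, 8, 11, 12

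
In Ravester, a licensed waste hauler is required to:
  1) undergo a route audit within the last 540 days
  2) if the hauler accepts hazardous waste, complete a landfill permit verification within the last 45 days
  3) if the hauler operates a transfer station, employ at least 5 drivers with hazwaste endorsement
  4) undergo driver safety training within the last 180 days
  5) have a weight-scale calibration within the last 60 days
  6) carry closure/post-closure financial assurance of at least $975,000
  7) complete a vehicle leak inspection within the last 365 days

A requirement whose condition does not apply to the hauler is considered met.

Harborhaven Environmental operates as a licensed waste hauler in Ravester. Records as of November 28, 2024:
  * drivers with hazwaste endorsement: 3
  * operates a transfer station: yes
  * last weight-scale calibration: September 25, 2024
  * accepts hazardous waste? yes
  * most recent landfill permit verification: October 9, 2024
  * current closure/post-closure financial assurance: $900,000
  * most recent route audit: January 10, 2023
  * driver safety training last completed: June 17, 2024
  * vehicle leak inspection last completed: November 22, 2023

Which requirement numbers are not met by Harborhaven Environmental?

1, 2, 3, 5, 6, 7

1. route audit 688 days ago vs limit 540 → not met
2. condition 'accepts hazardous waste' holds; landfill permit verification 50 days ago vs limit 45 → not met
3. condition 'operates a transfer station' holds; drivers with hazwaste endorsement 3 < 5 → not met
4. driver safety training 164 days ago vs limit 180 → met
5. weight-scale calibration 64 days ago vs limit 60 → not met
6. closure/post-closure financial assurance $900,000 < $975,000 → not met
7. vehicle leak inspection 372 days ago vs limit 365 → not met
Not met: 1, 2, 3, 5, 6, 7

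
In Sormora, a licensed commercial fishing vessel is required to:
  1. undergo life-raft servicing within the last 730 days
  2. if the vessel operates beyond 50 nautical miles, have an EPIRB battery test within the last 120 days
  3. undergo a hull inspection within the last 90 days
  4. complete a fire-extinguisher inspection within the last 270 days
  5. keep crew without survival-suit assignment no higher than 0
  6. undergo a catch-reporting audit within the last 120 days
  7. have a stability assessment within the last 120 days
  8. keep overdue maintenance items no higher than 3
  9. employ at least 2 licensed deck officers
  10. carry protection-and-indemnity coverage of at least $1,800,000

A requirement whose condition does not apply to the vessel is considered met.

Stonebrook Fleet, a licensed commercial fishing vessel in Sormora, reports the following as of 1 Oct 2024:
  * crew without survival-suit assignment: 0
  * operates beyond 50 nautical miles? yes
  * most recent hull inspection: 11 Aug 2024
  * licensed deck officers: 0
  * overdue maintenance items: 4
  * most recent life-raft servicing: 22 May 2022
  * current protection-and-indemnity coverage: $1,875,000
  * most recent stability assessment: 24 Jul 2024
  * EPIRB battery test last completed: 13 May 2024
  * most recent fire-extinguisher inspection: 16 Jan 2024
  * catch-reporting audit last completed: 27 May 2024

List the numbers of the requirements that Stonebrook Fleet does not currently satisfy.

1, 2, 6, 8, 9

1. life-raft servicing 863 days ago vs limit 730 → not met
2. condition 'operates beyond 50 nautical miles' holds; EPIRB battery test 141 days ago vs limit 120 → not met
3. hull inspection 51 days ago vs limit 90 → met
4. fire-extinguisher inspection 259 days ago vs limit 270 → met
5. crew without survival-suit assignment 0 ≤ 0 → met
6. catch-reporting audit 127 days ago vs limit 120 → not met
7. stability assessment 69 days ago vs limit 120 → met
8. overdue maintenance items 4 > 3 → not met
9. licensed deck officers 0 < 2 → not met
10. protection-and-indemnity coverage $1,875,000 ≥ $1,800,000 → met
Not met: 1, 2, 6, 8, 9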